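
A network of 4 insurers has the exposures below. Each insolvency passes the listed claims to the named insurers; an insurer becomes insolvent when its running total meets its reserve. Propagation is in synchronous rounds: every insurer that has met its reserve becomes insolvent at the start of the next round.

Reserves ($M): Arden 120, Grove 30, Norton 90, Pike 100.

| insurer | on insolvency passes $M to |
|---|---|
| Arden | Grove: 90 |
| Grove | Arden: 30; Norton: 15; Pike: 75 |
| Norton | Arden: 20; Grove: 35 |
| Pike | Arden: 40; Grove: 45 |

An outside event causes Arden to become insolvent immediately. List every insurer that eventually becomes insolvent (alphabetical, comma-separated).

Round 1 — Arden becomes insolvent (initial).
  Grove: +90 → 90 ≥ 30
Round 2 — Grove becomes insolvent.
  Norton: +15 → 15 < 90
  Pike: +75 → 75 < 100
No further insolvencies.

Arden, Grove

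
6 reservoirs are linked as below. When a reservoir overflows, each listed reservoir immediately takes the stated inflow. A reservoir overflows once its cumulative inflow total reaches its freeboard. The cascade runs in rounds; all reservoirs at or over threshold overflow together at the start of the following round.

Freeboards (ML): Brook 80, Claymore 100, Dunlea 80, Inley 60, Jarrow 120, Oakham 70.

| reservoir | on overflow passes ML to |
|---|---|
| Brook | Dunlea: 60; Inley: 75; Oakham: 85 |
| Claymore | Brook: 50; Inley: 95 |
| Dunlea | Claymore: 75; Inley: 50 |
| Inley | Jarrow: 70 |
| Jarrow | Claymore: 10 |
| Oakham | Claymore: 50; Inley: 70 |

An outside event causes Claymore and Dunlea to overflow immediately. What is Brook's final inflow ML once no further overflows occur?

50

Round 1 — Claymore, Dunlea overflow (initial).
  Brook: +50 → 50 < 80
  Inley: +95+50 → 145 ≥ 60
Round 2 — Inley overflows.
  Jarrow: +70 → 70 < 120
No further overflows.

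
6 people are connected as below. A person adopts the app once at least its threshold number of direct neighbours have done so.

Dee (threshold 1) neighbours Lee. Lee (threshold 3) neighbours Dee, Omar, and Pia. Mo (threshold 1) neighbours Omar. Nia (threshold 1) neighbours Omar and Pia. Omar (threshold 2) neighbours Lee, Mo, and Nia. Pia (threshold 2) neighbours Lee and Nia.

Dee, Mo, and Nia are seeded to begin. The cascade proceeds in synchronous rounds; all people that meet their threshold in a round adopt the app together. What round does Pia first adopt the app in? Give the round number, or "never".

never

Round 1 — Dee, Mo, Nia adopt the app (initial).
Round 2 — checking thresholds:
  Lee: 1 of 3 neighbours < 3, below threshold.
  Omar: 2 of 3 neighbours ≥ 2, adopts the app.
  Pia: 1 of 2 neighbours < 2, below threshold.
Round 3 — no new adoptions; cascade stops.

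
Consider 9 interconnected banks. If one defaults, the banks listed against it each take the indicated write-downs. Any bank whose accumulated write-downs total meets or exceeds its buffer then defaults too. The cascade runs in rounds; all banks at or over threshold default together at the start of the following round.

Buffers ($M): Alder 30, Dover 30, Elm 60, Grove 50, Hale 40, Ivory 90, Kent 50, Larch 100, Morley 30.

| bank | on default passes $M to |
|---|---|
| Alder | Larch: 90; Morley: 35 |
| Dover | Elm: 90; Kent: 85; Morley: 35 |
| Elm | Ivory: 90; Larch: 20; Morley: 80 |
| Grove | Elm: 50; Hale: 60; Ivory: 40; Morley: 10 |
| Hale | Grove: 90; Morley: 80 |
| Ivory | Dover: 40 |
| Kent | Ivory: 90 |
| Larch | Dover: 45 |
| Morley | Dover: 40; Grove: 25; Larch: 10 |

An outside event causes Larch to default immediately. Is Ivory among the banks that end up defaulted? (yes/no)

yes

Round 1 — Larch defaults (initial).
  Dover: +45 → 45 ≥ 30
Round 2 — Dover defaults.
  Elm: +90 → 90 ≥ 60
  Kent: +85 → 85 ≥ 50
  Morley: +35 → 35 ≥ 30
Round 3 — Elm, Kent, Morley default.
  Grove: +25 → 25 < 50
  Ivory: +90+90 → 180 ≥ 90
Round 4 — Ivory defaults.
No further defaults.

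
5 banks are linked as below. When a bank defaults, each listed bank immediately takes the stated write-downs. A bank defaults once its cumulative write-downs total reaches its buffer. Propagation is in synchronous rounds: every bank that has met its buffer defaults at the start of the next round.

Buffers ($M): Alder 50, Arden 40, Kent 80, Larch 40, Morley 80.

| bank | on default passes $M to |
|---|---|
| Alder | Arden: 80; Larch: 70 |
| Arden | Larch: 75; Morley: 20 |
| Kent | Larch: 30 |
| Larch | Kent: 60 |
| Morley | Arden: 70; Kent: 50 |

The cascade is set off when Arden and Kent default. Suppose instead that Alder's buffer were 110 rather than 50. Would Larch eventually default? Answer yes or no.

With Alder's buffer at 110:
Round 1 — Arden, Kent default (initial).
  Larch: +75+30 → 105 ≥ 40
  Morley: +20 → 20 < 80
Round 2 — Larch defaults.
No further defaults.

yes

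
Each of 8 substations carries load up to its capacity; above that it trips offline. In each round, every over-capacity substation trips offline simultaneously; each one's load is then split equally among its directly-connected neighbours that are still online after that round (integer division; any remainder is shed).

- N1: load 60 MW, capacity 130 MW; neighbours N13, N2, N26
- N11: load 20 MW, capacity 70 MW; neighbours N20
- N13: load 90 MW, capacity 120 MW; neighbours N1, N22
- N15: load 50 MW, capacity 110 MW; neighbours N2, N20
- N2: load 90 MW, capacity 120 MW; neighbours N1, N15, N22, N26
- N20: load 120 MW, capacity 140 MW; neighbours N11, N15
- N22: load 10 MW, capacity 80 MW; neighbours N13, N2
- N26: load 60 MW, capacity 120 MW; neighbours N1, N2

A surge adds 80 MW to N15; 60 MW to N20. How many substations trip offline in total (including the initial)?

Round 1 — N15 at 130 > 110; N20 at 180 > 140. N15, N20 trip offline.
  N15 sheds 130 MW to N2: 130 each.
    N2: 90+130 = 220 > 120
  N20 sheds 180 MW to N11: 180 each.
    N11: 20+180 = 200 > 70
Round 2 — N11, N2 trip offline.
  N11 sheds 200 MW: no online neighbours, lost.
  N2 sheds 220 MW to N1, N22, N26: 73 each (1 lost).
    N1: 60+73 = 133 > 130
    N22: 10+73 = 83 > 80
    N26: 60+73 = 133 > 120
Round 3 — N1, N22, N26 trip offline.
  N1 sheds 133 MW to N13: 133 each.
    N13: 90+133 = 223 > 120
  N22 sheds 83 MW to N13: 83 each.
    N13: 223+83 = 306 > 120
  N26 sheds 133 MW: no online neighbours, lost.
Round 4 — N13 trips offline.
  N13 sheds 306 MW: no online neighbours, lost.
No further trips.

8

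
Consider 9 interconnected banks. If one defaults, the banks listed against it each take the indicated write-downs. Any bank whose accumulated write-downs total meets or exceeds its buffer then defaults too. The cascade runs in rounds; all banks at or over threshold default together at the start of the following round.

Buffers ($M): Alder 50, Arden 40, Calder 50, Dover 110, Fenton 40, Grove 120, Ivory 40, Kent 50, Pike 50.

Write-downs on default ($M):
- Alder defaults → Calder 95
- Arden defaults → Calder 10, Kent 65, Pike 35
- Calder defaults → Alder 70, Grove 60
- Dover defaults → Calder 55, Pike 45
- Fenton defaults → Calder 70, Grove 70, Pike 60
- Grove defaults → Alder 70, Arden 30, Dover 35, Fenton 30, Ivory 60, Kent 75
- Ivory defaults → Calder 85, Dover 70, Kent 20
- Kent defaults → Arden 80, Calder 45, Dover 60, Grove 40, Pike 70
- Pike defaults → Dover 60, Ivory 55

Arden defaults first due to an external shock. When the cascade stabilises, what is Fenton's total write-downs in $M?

0

Round 1 — Arden defaults (initial).
  Calder: +10 → 10 < 50
  Kent: +65 → 65 ≥ 50
  Pike: +35 → 35 < 50
Round 2 — Kent defaults.
  Calder: +45 → 55 ≥ 50
  Dover: +60 → 60 < 110
  Grove: +40 → 40 < 120
  Pike: +70 → 105 ≥ 50
Round 3 — Calder, Pike default.
  Alder: +70 → 70 ≥ 50
  Dover: +60 → 120 ≥ 110
  Grove: +60 → 100 < 120
  Ivory: +55 → 55 ≥ 40
Round 4 — Alder, Dover, Ivory default.
No further defaults.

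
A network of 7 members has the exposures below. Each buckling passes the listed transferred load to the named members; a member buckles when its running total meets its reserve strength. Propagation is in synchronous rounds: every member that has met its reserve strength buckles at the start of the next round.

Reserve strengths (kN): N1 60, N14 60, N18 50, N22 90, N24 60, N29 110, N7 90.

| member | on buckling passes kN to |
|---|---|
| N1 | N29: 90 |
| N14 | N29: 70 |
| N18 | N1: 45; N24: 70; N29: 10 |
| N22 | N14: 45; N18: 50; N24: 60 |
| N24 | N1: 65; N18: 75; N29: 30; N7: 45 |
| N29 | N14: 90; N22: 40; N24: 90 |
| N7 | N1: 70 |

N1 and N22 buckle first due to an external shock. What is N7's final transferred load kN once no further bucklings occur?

Round 1 — N1, N22 buckle (initial).
  N14: +45 → 45 < 60
  N18: +50 → 50 ≥ 50
  N24: +60 → 60 ≥ 60
  N29: +90 → 90 < 110
Round 2 — N18, N24 buckle.
  N29: +10+30 → 130 ≥ 110
  N7: +45 → 45 < 90
Round 3 — N29 buckles.
  N14: +90 → 135 ≥ 60
Round 4 — N14 buckles.
No further bucklings.

45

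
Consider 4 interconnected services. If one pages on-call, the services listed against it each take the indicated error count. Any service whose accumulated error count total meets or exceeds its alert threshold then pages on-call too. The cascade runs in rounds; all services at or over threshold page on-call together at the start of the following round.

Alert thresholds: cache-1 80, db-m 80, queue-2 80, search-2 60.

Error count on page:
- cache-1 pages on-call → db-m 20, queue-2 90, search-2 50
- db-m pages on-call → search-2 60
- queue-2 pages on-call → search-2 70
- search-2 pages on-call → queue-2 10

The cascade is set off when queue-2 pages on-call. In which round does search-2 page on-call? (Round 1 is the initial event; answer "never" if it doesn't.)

2

Round 1 — queue-2 pages on-call (initial).
  search-2: +70 → 70 ≥ 60
Round 2 — search-2 pages on-call.
No further pages.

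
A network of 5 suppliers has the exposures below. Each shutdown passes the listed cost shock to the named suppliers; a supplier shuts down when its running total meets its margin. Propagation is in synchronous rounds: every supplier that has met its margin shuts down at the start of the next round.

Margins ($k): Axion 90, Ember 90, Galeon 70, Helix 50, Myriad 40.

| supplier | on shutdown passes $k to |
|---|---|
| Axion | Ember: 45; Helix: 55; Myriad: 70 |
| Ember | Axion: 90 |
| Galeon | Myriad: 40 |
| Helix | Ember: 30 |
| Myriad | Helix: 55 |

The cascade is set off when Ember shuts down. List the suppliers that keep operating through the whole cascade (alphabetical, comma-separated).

Galeon

Round 1 — Ember shuts down (initial).
  Axion: +90 → 90 ≥ 90
Round 2 — Axion shuts down.
  Helix: +55 → 55 ≥ 50
  Myriad: +70 → 70 ≥ 40
Round 3 — Helix, Myriad shut down.
No further shutdowns.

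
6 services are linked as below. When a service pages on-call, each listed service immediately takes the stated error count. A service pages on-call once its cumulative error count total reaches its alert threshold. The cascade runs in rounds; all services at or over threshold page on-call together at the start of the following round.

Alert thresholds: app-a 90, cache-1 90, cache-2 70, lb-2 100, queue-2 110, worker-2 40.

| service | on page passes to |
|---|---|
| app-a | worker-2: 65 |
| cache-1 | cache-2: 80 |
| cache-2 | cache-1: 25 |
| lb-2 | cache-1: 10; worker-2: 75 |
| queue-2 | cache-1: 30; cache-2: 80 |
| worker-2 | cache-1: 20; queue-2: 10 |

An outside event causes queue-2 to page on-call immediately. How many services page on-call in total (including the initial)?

2

Round 1 — queue-2 pages on-call (initial).
  cache-1: +30 → 30 < 90
  cache-2: +80 → 80 ≥ 70
Round 2 — cache-2 pages on-call.
  cache-1: +25 → 55 < 90
No further pages.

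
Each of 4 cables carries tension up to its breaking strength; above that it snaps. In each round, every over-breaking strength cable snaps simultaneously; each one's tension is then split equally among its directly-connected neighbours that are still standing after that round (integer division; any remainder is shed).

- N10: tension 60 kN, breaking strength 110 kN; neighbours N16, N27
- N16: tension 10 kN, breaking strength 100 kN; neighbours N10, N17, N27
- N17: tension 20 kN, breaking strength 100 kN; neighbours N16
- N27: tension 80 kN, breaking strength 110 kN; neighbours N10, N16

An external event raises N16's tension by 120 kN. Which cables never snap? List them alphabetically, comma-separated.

Round 1 — N16 at 130 > 100. N16 snaps.
  N16 sheds 130 kN to N10, N17, N27: 43 each (1 lost).
    N10: 60+43 = 103 ≤ 110
    N17: 20+43 = 63 ≤ 100
    N27: 80+43 = 123 > 110
Round 2 — N27 snaps.
  N27 sheds 123 kN to N10: 123 each.
    N10: 103+123 = 226 > 110
Round 3 — N10 snaps.
  N10 sheds 226 kN: no online neighbours, lost.
No further breaks.

N17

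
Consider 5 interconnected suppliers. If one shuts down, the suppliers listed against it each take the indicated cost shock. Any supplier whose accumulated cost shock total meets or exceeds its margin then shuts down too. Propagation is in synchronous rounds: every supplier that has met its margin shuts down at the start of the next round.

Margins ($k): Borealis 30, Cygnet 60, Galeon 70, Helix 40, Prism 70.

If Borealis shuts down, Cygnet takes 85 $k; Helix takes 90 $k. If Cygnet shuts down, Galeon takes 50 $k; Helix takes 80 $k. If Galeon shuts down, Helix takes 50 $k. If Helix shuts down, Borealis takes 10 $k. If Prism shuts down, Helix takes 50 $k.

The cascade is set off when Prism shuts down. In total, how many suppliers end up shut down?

2

Round 1 — Prism shuts down (initial).
  Helix: +50 → 50 ≥ 40
Round 2 — Helix shuts down.
  Borealis: +10 → 10 < 30
No further shutdowns.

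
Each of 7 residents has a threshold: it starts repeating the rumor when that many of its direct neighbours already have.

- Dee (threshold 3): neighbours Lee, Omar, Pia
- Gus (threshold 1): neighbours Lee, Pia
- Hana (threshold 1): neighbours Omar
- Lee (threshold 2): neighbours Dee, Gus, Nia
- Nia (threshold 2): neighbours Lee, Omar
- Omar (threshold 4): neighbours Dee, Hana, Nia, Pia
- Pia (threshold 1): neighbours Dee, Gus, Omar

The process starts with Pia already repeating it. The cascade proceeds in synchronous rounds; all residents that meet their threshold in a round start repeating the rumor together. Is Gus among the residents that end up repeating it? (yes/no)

yes

Round 1 — Pia starts repeating the rumor (initial).
Round 2 — checking thresholds:
  Dee: 1 of 3 neighbours < 3, below threshold.
  Gus: 1 of 2 neighbours ≥ 1, starts repeating the rumor.
  Omar: 1 of 4 neighbours < 4, below threshold.
Round 3 — no new spreads; cascade stops.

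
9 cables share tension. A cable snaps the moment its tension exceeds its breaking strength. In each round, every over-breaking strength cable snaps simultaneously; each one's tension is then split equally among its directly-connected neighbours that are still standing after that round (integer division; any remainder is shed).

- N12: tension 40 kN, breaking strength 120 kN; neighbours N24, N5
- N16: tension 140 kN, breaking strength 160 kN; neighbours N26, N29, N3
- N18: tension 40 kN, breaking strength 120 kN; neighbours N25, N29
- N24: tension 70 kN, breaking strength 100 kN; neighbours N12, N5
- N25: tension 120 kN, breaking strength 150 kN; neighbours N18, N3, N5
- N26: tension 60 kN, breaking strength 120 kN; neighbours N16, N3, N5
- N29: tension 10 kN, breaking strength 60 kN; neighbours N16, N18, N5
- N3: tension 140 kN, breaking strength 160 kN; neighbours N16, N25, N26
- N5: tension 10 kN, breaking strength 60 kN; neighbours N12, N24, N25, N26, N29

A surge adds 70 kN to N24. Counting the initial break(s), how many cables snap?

Round 1 — N24 at 140 > 100. N24 snaps.
  N24 sheds 140 kN to N12, N5: 70 each.
    N12: 40+70 = 110 ≤ 120
    N5: 10+70 = 80 > 60
Round 2 — N5 snaps.
  N5 sheds 80 kN to N12, N25, N26, N29: 20 each.
    N12: 110+20 = 130 > 120
    N25: 120+20 = 140 ≤ 150
    N26: 60+20 = 80 ≤ 120
    N29: 10+20 = 30 ≤ 60
Round 3 — N12 snaps.
  N12 sheds 130 kN: no online neighbours, lost.
No further breaks.

3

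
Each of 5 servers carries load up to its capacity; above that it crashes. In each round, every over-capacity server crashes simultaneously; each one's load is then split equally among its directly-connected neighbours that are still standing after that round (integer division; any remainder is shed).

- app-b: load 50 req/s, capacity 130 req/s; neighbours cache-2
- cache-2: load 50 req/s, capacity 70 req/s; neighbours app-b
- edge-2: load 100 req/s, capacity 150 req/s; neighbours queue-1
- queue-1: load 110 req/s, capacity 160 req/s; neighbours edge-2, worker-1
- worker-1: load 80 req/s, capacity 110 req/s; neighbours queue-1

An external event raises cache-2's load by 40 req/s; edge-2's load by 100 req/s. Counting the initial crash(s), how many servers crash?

5

Round 1 — cache-2 at 90 > 70; edge-2 at 200 > 150. cache-2, edge-2 crash.
  cache-2 sheds 90 req/s to app-b: 90 each.
    app-b: 50+90 = 140 > 130
  edge-2 sheds 200 req/s to queue-1: 200 each.
    queue-1: 110+200 = 310 > 160
Round 2 — app-b, queue-1 crash.
  app-b sheds 140 req/s: no online neighbours, lost.
  queue-1 sheds 310 req/s to worker-1: 310 each.
    worker-1: 80+310 = 390 > 110
Round 3 — worker-1 crashes.
  worker-1 sheds 390 req/s: no online neighbours, lost.
No further crashes.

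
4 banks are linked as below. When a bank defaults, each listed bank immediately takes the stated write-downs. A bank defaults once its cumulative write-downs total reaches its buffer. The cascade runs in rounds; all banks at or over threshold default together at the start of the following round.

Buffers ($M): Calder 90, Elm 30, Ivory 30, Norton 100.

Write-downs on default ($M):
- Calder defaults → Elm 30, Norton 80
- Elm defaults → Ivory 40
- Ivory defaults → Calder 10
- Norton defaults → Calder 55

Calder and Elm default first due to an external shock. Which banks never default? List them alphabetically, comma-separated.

Round 1 — Calder, Elm default (initial).
  Ivory: +40 → 40 ≥ 30
  Norton: +80 → 80 < 100
Round 2 — Ivory defaults.
No further defaults.

Norton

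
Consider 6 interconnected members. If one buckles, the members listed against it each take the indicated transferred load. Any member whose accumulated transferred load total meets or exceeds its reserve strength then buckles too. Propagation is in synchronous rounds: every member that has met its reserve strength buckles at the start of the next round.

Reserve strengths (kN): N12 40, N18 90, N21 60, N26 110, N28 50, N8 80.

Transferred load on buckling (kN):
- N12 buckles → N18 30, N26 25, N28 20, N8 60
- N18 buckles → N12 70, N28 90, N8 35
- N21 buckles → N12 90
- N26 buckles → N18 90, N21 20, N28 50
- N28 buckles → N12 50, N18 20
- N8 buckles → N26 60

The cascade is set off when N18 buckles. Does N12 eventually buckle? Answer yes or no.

yes

Round 1 — N18 buckles (initial).
  N12: +70 → 70 ≥ 40
  N28: +90 → 90 ≥ 50
  N8: +35 → 35 < 80
Round 2 — N12, N28 buckle.
  N26: +25 → 25 < 110
  N8: +60 → 95 ≥ 80
Round 3 — N8 buckles.
  N26: +60 → 85 < 110
No further bucklings.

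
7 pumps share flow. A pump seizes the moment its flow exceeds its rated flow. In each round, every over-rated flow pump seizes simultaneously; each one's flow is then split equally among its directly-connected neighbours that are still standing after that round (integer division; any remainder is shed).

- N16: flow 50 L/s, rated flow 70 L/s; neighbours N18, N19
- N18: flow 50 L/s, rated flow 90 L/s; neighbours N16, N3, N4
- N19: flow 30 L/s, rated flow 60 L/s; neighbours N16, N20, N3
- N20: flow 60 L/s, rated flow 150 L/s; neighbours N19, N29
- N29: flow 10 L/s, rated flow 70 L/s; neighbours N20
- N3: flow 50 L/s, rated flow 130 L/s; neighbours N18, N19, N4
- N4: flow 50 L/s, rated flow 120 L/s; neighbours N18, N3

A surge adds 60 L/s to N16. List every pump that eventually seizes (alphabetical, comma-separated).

Round 1 — N16 at 110 > 70. N16 seizes.
  N16 sheds 110 L/s to N18, N19: 55 each.
    N18: 50+55 = 105 > 90
    N19: 30+55 = 85 > 60
Round 2 — N18, N19 seize.
  N18 sheds 105 L/s to N3, N4: 52 each (1 lost).
    N3: 50+52 = 102 ≤ 130
    N4: 50+52 = 102 ≤ 120
  N19 sheds 85 L/s to N20, N3: 42 each (1 lost).
    N20: 60+42 = 102 ≤ 150
    N3: 102+42 = 144 > 130
Round 3 — N3 seizes.
  N3 sheds 144 L/s to N4: 144 each.
    N4: 102+144 = 246 > 120
Round 4 — N4 seizes.
  N4 sheds 246 L/s: no online neighbours, lost.
No further seizures.

N16, N18, N19, N3, N4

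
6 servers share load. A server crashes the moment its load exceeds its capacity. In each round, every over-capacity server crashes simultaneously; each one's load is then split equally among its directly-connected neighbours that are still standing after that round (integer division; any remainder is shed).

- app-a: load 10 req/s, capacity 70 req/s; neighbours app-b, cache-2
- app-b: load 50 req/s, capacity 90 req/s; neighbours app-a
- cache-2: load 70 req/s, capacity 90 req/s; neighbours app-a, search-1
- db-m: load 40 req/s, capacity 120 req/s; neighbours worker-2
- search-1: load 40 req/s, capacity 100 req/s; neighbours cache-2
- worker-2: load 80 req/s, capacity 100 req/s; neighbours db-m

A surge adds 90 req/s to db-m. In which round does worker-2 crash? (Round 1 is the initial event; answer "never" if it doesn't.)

Round 1 — db-m at 130 > 120. db-m crashes.
  db-m sheds 130 req/s to worker-2: 130 each.
    worker-2: 80+130 = 210 > 100
Round 2 — worker-2 crashes.
  worker-2 sheds 210 req/s: no online neighbours, lost.
No further crashes.

2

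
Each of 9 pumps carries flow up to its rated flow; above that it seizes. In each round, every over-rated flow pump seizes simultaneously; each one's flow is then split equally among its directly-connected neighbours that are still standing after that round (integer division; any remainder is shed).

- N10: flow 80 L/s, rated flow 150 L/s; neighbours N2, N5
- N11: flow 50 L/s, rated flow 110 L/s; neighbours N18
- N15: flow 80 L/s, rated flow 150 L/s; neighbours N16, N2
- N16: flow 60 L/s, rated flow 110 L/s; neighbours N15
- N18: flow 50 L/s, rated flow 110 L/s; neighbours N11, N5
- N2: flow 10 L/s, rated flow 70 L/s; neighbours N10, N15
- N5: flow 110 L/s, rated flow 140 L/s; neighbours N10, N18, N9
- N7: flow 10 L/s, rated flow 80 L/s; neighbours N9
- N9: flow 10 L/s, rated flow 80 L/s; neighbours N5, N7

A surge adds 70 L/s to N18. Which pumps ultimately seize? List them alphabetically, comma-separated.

N10, N15, N16, N18, N2, N5, N7, N9

Round 1 — N18 at 120 > 110. N18 seizes.
  N18 sheds 120 L/s to N11, N5: 60 each.
    N11: 50+60 = 110 ≤ 110
    N5: 110+60 = 170 > 140
Round 2 — N5 seizes.
  N5 sheds 170 L/s to N10, N9: 85 each.
    N10: 80+85 = 165 > 150
    N9: 10+85 = 95 > 80
Round 3 — N10, N9 seize.
  N10 sheds 165 L/s to N2: 165 each.
    N2: 10+165 = 175 > 70
  N9 sheds 95 L/s to N7: 95 each.
    N7: 10+95 = 105 > 80
Round 4 — N2, N7 seize.
  N2 sheds 175 L/s to N15: 175 each.
    N15: 80+175 = 255 > 150
  N7 sheds 105 L/s: no online neighbours, lost.
Round 5 — N15 seizes.
  N15 sheds 255 L/s to N16: 255 each.
    N16: 60+255 = 315 > 110
Round 6 — N16 seizes.
  N16 sheds 315 L/s: no online neighbours, lost.
No further seizures.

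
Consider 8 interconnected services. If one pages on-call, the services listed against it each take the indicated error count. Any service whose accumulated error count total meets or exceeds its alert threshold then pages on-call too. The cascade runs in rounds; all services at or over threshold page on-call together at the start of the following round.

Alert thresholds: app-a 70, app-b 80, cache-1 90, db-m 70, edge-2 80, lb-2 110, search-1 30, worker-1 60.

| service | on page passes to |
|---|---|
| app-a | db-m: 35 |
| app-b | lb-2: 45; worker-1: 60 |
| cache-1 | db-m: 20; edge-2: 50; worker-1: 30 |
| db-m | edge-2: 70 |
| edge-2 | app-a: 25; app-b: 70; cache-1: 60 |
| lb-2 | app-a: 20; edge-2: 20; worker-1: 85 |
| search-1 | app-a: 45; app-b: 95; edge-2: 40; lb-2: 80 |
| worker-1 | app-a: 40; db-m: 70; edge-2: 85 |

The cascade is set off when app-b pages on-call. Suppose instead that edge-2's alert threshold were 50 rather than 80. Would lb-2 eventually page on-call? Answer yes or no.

no

With edge-2's alert threshold at 50:
Round 1 — app-b pages on-call (initial).
  lb-2: +45 → 45 < 110
  worker-1: +60 → 60 ≥ 60
Round 2 — worker-1 pages on-call.
  app-a: +40 → 40 < 70
  db-m: +70 → 70 ≥ 70
  edge-2: +85 → 85 ≥ 50
Round 3 — db-m, edge-2 page on-call.
  app-a: +25 → 65 < 70
  cache-1: +60 → 60 < 90
No further pages.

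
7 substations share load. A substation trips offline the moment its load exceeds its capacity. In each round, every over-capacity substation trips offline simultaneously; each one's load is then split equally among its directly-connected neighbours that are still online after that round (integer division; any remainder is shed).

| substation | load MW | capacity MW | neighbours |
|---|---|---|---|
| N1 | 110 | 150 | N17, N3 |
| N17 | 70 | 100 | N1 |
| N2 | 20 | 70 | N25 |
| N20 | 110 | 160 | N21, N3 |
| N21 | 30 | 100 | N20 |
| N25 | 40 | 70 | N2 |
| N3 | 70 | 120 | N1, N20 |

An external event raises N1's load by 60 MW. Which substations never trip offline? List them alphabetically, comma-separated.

N2, N25

Round 1 — N1 at 170 > 150. N1 trips offline.
  N1 sheds 170 MW to N17, N3: 85 each.
    N17: 70+85 = 155 > 100
    N3: 70+85 = 155 > 120
Round 2 — N17, N3 trip offline.
  N17 sheds 155 MW: no online neighbours, lost.
  N3 sheds 155 MW to N20: 155 each.
    N20: 110+155 = 265 > 160
Round 3 — N20 trips offline.
  N20 sheds 265 MW to N21: 265 each.
    N21: 30+265 = 295 > 100
Round 4 — N21 trips offline.
  N21 sheds 295 MW: no online neighbours, lost.
No further trips.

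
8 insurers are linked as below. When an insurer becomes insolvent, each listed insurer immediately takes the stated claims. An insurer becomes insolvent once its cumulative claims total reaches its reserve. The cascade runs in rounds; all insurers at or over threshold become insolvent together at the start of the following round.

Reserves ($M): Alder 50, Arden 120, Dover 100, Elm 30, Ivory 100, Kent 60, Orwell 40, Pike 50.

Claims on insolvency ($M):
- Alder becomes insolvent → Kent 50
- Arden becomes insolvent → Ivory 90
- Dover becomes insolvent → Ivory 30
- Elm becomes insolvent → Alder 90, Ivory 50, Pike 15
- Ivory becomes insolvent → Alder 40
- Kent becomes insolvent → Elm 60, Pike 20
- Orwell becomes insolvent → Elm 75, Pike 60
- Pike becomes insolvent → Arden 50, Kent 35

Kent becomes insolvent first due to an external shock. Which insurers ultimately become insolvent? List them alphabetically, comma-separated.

Alder, Elm, Kent

Round 1 — Kent becomes insolvent (initial).
  Elm: +60 → 60 ≥ 30
  Pike: +20 → 20 < 50
Round 2 — Elm becomes insolvent.
  Alder: +90 → 90 ≥ 50
  Ivory: +50 → 50 < 100
  Pike: +15 → 35 < 50
Round 3 — Alder becomes insolvent.
No further insolvencies.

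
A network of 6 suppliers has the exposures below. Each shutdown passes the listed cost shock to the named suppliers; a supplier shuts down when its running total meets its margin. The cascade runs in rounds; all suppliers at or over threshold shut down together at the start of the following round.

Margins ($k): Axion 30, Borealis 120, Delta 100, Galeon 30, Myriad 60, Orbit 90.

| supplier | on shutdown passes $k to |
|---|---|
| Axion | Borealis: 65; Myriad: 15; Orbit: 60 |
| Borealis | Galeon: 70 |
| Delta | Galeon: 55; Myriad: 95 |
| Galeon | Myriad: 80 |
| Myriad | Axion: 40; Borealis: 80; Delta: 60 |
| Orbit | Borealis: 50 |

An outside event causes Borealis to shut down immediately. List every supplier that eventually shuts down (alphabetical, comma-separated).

Round 1 — Borealis shuts down (initial).
  Galeon: +70 → 70 ≥ 30
Round 2 — Galeon shuts down.
  Myriad: +80 → 80 ≥ 60
Round 3 — Myriad shuts down.
  Axion: +40 → 40 ≥ 30
  Delta: +60 → 60 < 100
Round 4 — Axion shuts down.
  Orbit: +60 → 60 < 90
No further shutdowns.

Axion, Borealis, Galeon, Myriad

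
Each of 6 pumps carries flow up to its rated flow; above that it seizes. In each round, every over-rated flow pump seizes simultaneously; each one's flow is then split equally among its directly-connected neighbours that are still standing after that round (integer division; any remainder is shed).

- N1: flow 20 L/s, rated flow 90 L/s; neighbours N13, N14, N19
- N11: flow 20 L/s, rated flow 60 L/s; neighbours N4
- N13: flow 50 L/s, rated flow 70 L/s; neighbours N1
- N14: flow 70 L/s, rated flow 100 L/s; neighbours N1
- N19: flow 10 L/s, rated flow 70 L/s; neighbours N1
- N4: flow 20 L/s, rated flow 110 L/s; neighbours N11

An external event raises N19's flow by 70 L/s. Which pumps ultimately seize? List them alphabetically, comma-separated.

Round 1 — N19 at 80 > 70. N19 seizes.
  N19 sheds 80 L/s to N1: 80 each.
    N1: 20+80 = 100 > 90
Round 2 — N1 seizes.
  N1 sheds 100 L/s to N13, N14: 50 each.
    N13: 50+50 = 100 > 70
    N14: 70+50 = 120 > 100
Round 3 — N13, N14 seize.
  N13 sheds 100 L/s: no online neighbours, lost.
  N14 sheds 120 L/s: no online neighbours, lost.
No further seizures.

N1, N13, N14, N19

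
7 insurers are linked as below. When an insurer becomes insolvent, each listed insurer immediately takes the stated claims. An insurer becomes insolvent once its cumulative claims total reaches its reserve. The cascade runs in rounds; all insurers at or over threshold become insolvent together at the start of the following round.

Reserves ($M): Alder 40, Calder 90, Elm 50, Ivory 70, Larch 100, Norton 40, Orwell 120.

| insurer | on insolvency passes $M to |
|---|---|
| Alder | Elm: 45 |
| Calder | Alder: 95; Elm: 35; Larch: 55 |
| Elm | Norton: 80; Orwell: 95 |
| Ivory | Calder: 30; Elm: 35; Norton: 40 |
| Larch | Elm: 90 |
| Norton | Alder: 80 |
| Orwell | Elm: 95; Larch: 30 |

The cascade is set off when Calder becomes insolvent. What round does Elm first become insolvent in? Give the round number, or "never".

3

Round 1 — Calder becomes insolvent (initial).
  Alder: +95 → 95 ≥ 40
  Elm: +35 → 35 < 50
  Larch: +55 → 55 < 100
Round 2 — Alder becomes insolvent.
  Elm: +45 → 80 ≥ 50
Round 3 — Elm becomes insolvent.
  Norton: +80 → 80 ≥ 40
  Orwell: +95 → 95 < 120
Round 4 — Norton becomes insolvent.
No further insolvencies.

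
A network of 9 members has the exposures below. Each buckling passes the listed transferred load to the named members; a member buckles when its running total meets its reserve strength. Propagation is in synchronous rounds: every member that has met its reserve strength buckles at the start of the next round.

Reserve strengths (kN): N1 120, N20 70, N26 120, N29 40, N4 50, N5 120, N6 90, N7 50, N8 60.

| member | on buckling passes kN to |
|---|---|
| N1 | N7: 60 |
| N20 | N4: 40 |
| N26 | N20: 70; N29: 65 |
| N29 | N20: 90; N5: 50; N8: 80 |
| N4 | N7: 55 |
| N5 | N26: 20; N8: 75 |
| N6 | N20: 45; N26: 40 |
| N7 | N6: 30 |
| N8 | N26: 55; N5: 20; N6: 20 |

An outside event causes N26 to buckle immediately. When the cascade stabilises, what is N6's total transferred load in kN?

Round 1 — N26 buckles (initial).
  N20: +70 → 70 ≥ 70
  N29: +65 → 65 ≥ 40
Round 2 — N20, N29 buckle.
  N4: +40 → 40 < 50
  N5: +50 → 50 < 120
  N8: +80 → 80 ≥ 60
Round 3 — N8 buckles.
  N5: +20 → 70 < 120
  N6: +20 → 20 < 90
No further bucklings.

20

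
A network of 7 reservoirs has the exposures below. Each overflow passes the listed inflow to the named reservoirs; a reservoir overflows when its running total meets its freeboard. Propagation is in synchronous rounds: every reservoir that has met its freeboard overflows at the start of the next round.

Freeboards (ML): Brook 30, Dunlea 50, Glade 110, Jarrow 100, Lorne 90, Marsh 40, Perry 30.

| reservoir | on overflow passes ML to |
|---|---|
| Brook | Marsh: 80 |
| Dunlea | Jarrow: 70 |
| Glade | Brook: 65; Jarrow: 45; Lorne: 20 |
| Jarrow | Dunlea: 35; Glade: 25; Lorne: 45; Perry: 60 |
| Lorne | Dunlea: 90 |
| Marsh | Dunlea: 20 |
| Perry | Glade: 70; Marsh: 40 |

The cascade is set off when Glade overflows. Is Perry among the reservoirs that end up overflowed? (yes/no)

Round 1 — Glade overflows (initial).
  Brook: +65 → 65 ≥ 30
  Jarrow: +45 → 45 < 100
  Lorne: +20 → 20 < 90
Round 2 — Brook overflows.
  Marsh: +80 → 80 ≥ 40
Round 3 — Marsh overflows.
  Dunlea: +20 → 20 < 50
No further overflows.

no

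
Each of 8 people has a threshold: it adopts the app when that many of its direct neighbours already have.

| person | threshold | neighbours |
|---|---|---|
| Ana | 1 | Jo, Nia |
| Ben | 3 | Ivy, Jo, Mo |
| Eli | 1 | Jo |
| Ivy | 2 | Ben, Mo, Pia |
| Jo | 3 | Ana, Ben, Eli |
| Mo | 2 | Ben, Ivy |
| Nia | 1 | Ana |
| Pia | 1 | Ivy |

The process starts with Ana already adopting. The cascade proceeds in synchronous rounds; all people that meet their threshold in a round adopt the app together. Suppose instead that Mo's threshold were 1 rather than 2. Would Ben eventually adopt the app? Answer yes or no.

no

With Mo's threshold at 1:
Round 1 — Ana adopts the app (initial).
Round 2 — checking thresholds:
  Jo: 1 of 3 neighbours < 3, not yet.
  Nia: 1 of 1 neighbours ≥ 1, adopts the app.
Round 3 — no new adoptions; cascade stops.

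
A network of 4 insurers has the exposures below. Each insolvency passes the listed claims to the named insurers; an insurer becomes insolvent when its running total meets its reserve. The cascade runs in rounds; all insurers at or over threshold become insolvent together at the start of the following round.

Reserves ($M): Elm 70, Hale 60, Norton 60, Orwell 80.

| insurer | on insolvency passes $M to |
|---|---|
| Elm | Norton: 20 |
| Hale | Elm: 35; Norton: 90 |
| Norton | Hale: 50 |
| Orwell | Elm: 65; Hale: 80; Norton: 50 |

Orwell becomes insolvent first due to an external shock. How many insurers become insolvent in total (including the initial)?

4

Round 1 — Orwell becomes insolvent (initial).
  Elm: +65 → 65 < 70
  Hale: +80 → 80 ≥ 60
  Norton: +50 → 50 < 60
Round 2 — Hale becomes insolvent.
  Elm: +35 → 100 ≥ 70
  Norton: +90 → 140 ≥ 60
Round 3 — Elm, Norton become insolvent.
No further insolvencies.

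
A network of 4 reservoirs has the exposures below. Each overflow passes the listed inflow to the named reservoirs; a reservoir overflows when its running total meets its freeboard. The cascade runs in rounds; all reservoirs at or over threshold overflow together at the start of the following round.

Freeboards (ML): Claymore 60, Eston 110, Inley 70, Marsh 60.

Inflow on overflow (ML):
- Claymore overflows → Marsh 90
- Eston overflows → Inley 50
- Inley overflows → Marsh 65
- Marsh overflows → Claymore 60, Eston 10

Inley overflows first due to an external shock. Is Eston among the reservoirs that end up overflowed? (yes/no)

no

Round 1 — Inley overflows (initial).
  Marsh: +65 → 65 ≥ 60
Round 2 — Marsh overflows.
  Claymore: +60 → 60 ≥ 60
  Eston: +10 → 10 < 110
Round 3 — Claymore overflows.
No further overflows.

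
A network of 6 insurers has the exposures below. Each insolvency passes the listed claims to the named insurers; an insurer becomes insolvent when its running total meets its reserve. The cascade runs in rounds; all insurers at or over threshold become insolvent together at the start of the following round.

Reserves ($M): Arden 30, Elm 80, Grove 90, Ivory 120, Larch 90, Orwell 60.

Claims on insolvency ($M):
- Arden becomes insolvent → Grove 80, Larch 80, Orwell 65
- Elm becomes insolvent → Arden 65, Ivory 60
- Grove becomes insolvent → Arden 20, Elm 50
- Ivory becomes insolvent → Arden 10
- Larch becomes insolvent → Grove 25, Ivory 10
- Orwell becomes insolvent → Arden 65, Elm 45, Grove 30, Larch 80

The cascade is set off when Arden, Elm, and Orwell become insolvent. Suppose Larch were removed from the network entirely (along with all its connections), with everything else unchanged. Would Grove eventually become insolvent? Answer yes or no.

yes

With Larch removed:
Round 1 — Arden, Elm, Orwell become insolvent (initial).
  Grove: +80+30 → 110 ≥ 90
  Ivory: +60 → 60 < 120
Round 2 — Grove becomes insolvent.
No further insolvencies.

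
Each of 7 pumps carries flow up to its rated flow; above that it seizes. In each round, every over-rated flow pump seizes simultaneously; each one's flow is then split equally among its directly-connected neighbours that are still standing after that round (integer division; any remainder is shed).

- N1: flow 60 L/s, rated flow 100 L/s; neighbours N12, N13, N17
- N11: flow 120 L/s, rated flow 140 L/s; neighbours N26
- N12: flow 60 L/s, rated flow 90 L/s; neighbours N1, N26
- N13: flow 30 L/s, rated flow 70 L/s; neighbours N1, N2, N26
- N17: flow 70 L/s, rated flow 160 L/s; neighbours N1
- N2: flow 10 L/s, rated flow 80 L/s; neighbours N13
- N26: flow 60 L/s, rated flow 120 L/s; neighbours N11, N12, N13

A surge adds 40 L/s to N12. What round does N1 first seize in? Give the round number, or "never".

2

Round 1 — N12 at 100 > 90. N12 seizes.
  N12 sheds 100 L/s to N1, N26: 50 each.
    N1: 60+50 = 110 > 100
    N26: 60+50 = 110 ≤ 120
Round 2 — N1 seizes.
  N1 sheds 110 L/s to N13, N17: 55 each.
    N13: 30+55 = 85 > 70
    N17: 70+55 = 125 ≤ 160
Round 3 — N13 seizes.
  N13 sheds 85 L/s to N2, N26: 42 each (1 lost).
    N2: 10+42 = 52 ≤ 80
    N26: 110+42 = 152 > 120
Round 4 — N26 seizes.
  N26 sheds 152 L/s to N11: 152 each.
    N11: 120+152 = 272 > 140
Round 5 — N11 seizes.
  N11 sheds 272 L/s: no online neighbours, lost.
No further seizures.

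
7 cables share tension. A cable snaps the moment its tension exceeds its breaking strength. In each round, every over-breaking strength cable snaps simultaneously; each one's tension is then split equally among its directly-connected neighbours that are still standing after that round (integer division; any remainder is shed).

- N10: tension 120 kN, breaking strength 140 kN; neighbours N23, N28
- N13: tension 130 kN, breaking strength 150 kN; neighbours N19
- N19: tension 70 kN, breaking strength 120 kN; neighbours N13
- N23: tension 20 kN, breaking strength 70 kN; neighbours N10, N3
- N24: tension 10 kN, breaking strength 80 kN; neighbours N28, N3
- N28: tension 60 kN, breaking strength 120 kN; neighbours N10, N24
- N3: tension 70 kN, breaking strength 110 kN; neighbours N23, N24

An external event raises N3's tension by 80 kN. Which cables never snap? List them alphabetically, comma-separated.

Round 1 — N3 at 150 > 110. N3 snaps.
  N3 sheds 150 kN to N23, N24: 75 each.
    N23: 20+75 = 95 > 70
    N24: 10+75 = 85 > 80
Round 2 — N23, N24 snap.
  N23 sheds 95 kN to N10: 95 each.
    N10: 120+95 = 215 > 140
  N24 sheds 85 kN to N28: 85 each.
    N28: 60+85 = 145 > 120
Round 3 — N10, N28 snap.
  N10 sheds 215 kN: no online neighbours, lost.
  N28 sheds 145 kN: no online neighbours, lost.
No further breaks.

N13, N19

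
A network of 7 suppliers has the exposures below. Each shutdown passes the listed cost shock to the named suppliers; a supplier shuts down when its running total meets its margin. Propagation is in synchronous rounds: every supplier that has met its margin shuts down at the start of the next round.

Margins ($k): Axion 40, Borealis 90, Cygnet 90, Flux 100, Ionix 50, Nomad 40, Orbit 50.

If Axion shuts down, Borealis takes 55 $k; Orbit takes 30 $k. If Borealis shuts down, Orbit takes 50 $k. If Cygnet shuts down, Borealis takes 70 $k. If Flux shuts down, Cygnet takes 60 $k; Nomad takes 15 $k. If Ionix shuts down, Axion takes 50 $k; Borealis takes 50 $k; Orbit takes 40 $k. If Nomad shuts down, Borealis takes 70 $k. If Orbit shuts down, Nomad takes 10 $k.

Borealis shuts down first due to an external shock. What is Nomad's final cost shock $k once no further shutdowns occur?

Round 1 — Borealis shuts down (initial).
  Orbit: +50 → 50 ≥ 50
Round 2 — Orbit shuts down.
  Nomad: +10 → 10 < 40
No further shutdowns.

10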